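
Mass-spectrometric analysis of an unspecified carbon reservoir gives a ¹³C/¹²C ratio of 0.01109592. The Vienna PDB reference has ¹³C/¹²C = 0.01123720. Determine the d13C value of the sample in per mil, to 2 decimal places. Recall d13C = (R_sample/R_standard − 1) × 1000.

d13C = (R_sample / R_standard − 1) × 1000
R_sample / R_standard = 0.01109592 / 0.01123720 = 0.987427
d13C = (0.987427 − 1) × 1000 = -12.573 per mil

-12.57 per mil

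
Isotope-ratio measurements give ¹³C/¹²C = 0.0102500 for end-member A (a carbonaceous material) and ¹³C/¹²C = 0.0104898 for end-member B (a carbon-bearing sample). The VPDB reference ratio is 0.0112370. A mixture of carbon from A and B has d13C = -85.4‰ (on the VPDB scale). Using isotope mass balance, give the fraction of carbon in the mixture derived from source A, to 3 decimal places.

0.886

δ_A = (0.0102500/0.0112370 − 1)×1000 = (0.912165 − 1)×1000 = -87.835‰
δ_B = (0.0104898/0.0112370 − 1)×1000 = (0.933505 − 1)×1000 = -66.495‰
f_A = (δ_mix − δ_B)/(δ_A − δ_B) = (-85.4 − (-66.495))/(-87.835 − (-66.495))
f_A = -18.905 / -21.340 = 0.8859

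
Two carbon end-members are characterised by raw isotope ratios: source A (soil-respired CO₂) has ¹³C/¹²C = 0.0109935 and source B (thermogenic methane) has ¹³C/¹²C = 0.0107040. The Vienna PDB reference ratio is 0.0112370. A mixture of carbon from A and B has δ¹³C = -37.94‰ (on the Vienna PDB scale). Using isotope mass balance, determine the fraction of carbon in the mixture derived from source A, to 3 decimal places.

δ_A = (0.0109935/0.0112370 − 1)×1000 = (0.978331 − 1)×1000 = -21.669‰
δ_B = (0.0107040/0.0112370 − 1)×1000 = (0.952567 − 1)×1000 = -47.433‰
f_A = (δ_mix − δ_B)/(δ_A − δ_B) = (-37.94 − (-47.433))/(-21.669 − (-47.433))
f_A = 9.493 / 25.763 = 0.3685

0.368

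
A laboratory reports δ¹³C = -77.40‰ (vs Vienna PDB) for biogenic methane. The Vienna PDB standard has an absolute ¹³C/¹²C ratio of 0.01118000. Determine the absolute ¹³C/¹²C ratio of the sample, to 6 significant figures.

0.0103147

R_sample = R_standard × (δ¹³C/1000 + 1)
R_sample = 0.01118000 × (-77.40/1000 + 1) = 0.01118000 × 0.922600
R_sample = 0.0103147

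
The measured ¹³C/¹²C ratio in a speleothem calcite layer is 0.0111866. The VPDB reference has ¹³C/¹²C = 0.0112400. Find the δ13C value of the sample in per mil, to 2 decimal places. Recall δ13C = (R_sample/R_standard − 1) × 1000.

-4.75 per mil

δ13C = (R_sample / R_standard − 1) × 1000
R_sample / R_standard = 0.0111866 / 0.0112400 = 0.995249
δ13C = (0.995249 − 1) × 1000 = -4.751 per mil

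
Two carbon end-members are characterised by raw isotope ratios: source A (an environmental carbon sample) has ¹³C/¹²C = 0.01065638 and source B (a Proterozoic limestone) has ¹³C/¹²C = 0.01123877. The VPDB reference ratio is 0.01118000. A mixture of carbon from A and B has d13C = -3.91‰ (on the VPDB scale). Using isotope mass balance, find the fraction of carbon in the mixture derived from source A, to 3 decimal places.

0.176

δ_A = (0.01065638/0.01118000 − 1)×1000 = (0.953165 − 1)×1000 = -46.835‰
δ_B = (0.01123877/0.01118000 − 1)×1000 = (1.005257 − 1)×1000 = 5.257‰
f_A = (δ_mix − δ_B)/(δ_A − δ_B) = (-3.91 − (5.257))/(-46.835 − (5.257))
f_A = -9.167 / -52.092 = 0.1760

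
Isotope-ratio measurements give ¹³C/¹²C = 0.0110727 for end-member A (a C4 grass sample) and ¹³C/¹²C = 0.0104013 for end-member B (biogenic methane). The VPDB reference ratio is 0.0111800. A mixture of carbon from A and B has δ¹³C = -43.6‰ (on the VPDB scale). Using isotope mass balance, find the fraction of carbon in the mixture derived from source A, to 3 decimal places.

0.434

δ_A = (0.0110727/0.0111800 − 1)×1000 = (0.990403 − 1)×1000 = -9.597‰
δ_B = (0.0104013/0.0111800 − 1)×1000 = (0.930349 − 1)×1000 = -69.651‰
f_A = (δ_mix − δ_B)/(δ_A − δ_B) = (-43.6 − (-69.651))/(-9.597 − (-69.651))
f_A = 26.051 / 60.054 = 0.4338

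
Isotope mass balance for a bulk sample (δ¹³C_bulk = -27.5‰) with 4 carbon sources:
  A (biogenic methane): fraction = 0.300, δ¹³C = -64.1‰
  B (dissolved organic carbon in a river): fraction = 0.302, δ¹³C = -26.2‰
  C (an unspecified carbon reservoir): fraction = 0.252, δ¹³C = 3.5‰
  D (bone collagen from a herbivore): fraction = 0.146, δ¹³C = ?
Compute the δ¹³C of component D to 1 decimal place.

Isotope mass balance: δ_bulk = Σ fᵢ·δᵢ.
-27.5 = 0.300×(-64.1) + 0.302×(-26.2) + 0.252×(3.5) + 0.146×δ_D
0.146·δ_D = -27.5 − (-26.260) = -1.240
δ_D = -1.240 / 0.146 = -8.49‰

-8.5‰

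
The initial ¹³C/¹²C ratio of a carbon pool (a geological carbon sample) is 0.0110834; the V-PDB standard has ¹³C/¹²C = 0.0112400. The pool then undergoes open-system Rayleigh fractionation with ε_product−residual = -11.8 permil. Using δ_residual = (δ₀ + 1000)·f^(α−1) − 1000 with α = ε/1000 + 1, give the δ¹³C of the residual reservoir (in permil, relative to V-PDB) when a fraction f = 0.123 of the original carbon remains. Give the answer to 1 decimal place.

10.8 permil

δ₀ = (0.0110834/0.0112400 − 1)×1000 = (0.986068 − 1)×1000 = -13.932 permil
α − 1 = ε/1000 = -0.0118
f^(α−1) = 0.123^(-0.0118) = 1.025036
δ_res = (-13.932 + 1000) × 1.025036 − 1000 = 1010.755 − 1000 = 10.75 permil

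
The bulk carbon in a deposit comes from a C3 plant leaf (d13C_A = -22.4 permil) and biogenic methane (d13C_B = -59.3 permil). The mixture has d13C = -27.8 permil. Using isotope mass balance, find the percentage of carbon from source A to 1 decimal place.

85.4%

δ_mix = f_A·δ_A + (1 − f_A)·δ_B  ⇒  f_A = (δ_mix − δ_B)/(δ_A − δ_B)
f_A = (-27.8 − (-59.3)) / (-22.4 − (-59.3))
f_A = 31.5 / 36.9 = 0.8537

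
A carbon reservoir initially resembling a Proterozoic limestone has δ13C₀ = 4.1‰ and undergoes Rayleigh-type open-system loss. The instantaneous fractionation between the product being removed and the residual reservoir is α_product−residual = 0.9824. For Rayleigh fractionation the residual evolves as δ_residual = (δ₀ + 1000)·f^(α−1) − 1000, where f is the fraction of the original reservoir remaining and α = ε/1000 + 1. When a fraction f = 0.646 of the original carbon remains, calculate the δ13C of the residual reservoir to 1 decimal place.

Rayleigh residual: δ_res = (δ₀ + 1000)·f^(α−1) − 1000
α − 1 = -0.01760
f^(α−1) = 0.646^(-0.01760) = 1.007720
δ_res = (4.1 + 1000) × 1.007720 − 1000 = 1011.852 − 1000 = 11.85‰

11.9‰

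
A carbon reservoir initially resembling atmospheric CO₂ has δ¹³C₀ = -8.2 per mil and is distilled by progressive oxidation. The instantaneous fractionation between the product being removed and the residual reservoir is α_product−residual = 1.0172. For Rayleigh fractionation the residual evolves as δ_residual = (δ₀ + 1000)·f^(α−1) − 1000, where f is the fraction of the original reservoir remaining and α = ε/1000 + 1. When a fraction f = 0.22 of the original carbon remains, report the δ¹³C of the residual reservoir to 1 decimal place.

Rayleigh residual: δ_res = (δ₀ + 1000)·f^(α−1) − 1000
α − 1 = 0.01720
f^(α−1) = 0.22^(0.01720) = 0.974293
δ_res = (-8.2 + 1000) × 0.974293 − 1000 = 966.304 − 1000 = -33.70 per mil

-33.7 per mil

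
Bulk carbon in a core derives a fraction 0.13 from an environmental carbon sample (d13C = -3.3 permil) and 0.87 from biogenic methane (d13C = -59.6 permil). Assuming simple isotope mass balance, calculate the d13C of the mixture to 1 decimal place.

-52.3 permil

δ_mix = f_A·δ_A + f_B·δ_B
δ_mix = 0.13 × (-3.3) + 0.87 × (-59.6)
δ_mix = -0.43 + -51.85 = -52.28 permil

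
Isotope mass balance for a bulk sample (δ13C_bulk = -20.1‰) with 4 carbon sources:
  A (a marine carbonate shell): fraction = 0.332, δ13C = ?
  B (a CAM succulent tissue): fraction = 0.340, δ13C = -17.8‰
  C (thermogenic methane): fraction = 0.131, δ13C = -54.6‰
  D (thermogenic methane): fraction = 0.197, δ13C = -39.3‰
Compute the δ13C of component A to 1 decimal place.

2.6‰

Isotope mass balance: δ_bulk = Σ fᵢ·δᵢ.
-20.1 = 0.332×δ_A + 0.340×(-17.8) + 0.131×(-54.6) + 0.197×(-39.3)
0.332·δ_A = -20.1 − (-20.947) = 0.847
δ_A = 0.847 / 0.332 = 2.55‰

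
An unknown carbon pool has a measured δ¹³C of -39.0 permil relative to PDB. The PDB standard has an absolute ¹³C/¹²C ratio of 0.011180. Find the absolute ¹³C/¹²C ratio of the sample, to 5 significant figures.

R_sample = R_standard × (δ¹³C/1000 + 1)
R_sample = 0.011180 × (-39.0/1000 + 1) = 0.011180 × 0.961000
R_sample = 0.0107440

0.010744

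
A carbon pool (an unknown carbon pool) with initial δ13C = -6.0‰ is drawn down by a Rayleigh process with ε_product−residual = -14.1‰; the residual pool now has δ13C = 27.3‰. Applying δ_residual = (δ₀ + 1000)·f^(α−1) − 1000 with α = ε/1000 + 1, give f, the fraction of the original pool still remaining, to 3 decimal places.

α − 1 = ε/1000 = -0.0141
(δ_res + 1000)/(δ₀ + 1000) = (27.3 + 1000)/(-6.0 + 1000) = 1027.3/994.0 = 1.033501
f = 1.033501^(1/-0.0141) = exp(ln(1.033501)/-0.0141) = exp(0.03295/-0.0141)
f = exp(-2.3370) = 0.0966

0.097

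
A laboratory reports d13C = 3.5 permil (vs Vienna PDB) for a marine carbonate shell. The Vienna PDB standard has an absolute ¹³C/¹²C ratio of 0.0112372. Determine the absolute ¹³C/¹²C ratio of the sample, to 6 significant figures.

0.0112765

R_sample = R_standard × (d13C/1000 + 1)
R_sample = 0.0112372 × (3.5/1000 + 1) = 0.0112372 × 1.003500
R_sample = 0.0112765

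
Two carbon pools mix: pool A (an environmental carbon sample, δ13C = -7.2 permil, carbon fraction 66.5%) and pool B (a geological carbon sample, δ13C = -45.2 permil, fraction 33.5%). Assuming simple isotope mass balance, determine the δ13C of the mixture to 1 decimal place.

δ_mix = f_A·δ_A + f_B·δ_B
δ_mix = 0.665 × (-7.2) + 0.335 × (-45.2)
δ_mix = -4.79 + -15.14 = -19.93 permil

-19.9 permil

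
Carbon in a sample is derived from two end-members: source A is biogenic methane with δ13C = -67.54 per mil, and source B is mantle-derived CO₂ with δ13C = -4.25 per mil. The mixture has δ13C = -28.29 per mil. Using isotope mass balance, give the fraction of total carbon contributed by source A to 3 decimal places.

δ_mix = f_A·δ_A + (1 − f_A)·δ_B  ⇒  f_A = (δ_mix − δ_B)/(δ_A − δ_B)
f_A = (-28.29 − (-4.25)) / (-67.54 − (-4.25))
f_A = -24.04 / -63.29 = 0.3798

0.380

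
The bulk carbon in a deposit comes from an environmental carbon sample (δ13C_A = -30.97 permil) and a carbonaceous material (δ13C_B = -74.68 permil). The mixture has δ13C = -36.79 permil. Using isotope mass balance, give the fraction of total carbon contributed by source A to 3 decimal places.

0.867

δ_mix = f_A·δ_A + (1 − f_A)·δ_B  ⇒  f_A = (δ_mix − δ_B)/(δ_A − δ_B)
f_A = (-36.79 − (-74.68)) / (-30.97 − (-74.68))
f_A = 37.89 / 43.71 = 0.8668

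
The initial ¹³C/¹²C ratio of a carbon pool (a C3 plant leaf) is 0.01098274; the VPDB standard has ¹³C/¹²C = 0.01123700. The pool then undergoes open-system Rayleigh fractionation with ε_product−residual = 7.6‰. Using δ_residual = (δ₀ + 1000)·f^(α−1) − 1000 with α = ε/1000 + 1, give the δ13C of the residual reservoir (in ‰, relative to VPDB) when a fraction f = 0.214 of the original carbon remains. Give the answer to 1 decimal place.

δ₀ = (0.01098274/0.01123700 − 1)×1000 = (0.977373 − 1)×1000 = -22.627‰
α − 1 = ε/1000 = 0.0076
f^(α−1) = 0.214^(0.0076) = 0.988351
δ_res = (-22.627 + 1000) × 0.988351 − 1000 = 965.987 − 1000 = -34.01‰

-34.0‰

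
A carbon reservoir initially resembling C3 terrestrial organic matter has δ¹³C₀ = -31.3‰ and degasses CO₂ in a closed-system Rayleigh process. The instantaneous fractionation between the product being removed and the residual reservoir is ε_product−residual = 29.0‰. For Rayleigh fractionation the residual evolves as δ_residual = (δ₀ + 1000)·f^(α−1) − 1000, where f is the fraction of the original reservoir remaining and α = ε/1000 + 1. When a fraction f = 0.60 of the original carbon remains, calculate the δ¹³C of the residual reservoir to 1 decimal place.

Rayleigh residual: δ_res = (δ₀ + 1000)·f^(α−1) − 1000
α = ε/1000 + 1 = 1.02900, so α − 1 = 0.02900
f^(α−1) = 0.60^(0.02900) = 0.985295
δ_res = (-31.3 + 1000) × 0.985295 − 1000 = 954.456 − 1000 = -45.54‰

-45.5‰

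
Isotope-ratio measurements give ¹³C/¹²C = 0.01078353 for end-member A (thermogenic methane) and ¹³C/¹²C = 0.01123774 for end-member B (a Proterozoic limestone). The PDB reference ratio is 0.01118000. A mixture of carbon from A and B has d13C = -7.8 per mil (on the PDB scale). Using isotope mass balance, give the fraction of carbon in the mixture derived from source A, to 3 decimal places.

δ_A = (0.01078353/0.01118000 − 1)×1000 = (0.964538 − 1)×1000 = -35.462 per mil
δ_B = (0.01123774/0.01118000 − 1)×1000 = (1.005165 − 1)×1000 = 5.165 per mil
f_A = (δ_mix − δ_B)/(δ_A − δ_B) = (-7.8 − (5.165))/(-35.462 − (5.165))
f_A = -12.965 / -40.627 = 0.3191

0.319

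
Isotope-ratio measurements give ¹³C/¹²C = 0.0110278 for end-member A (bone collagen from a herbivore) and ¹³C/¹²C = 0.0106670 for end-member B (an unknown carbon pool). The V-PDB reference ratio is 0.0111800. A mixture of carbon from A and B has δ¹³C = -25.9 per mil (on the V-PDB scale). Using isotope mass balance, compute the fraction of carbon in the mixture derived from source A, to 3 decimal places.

0.619

δ_A = (0.0110278/0.0111800 − 1)×1000 = (0.986386 − 1)×1000 = -13.614 per mil
δ_B = (0.0106670/0.0111800 − 1)×1000 = (0.954114 − 1)×1000 = -45.886 per mil
f_A = (δ_mix − δ_B)/(δ_A − δ_B) = (-25.9 − (-45.886))/(-13.614 − (-45.886))
f_A = 19.986 / 32.272 = 0.6193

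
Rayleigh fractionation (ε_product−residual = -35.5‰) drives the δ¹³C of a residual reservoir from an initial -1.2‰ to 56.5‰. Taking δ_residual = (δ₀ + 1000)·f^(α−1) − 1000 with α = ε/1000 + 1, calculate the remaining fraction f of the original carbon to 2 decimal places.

0.21

α − 1 = ε/1000 = -0.0355
(δ_res + 1000)/(δ₀ + 1000) = (56.5 + 1000)/(-1.2 + 1000) = 1056.5/998.8 = 1.057769
f = 1.057769^(1/-0.0355) = exp(ln(1.057769)/-0.0355) = exp(0.05616/-0.0355)
f = exp(-1.5820) = 0.2056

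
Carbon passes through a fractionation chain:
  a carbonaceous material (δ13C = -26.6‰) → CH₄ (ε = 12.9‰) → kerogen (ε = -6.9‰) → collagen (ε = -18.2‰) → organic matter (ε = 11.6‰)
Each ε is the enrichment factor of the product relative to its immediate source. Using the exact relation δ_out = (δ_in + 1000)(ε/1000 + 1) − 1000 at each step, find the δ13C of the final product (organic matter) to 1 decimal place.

-27.5‰

step 1: δ = (-26.60 + 1000)·(12.9/1000 + 1) − 1000 = -14.04‰
step 2: δ = (-14.04 + 1000)·(-6.9/1000 + 1) − 1000 = -20.85‰
step 3: δ = (-20.85 + 1000)·(-18.2/1000 + 1) − 1000 = -38.67‰
step 4: δ = (-38.67 + 1000)·(11.6/1000 + 1) − 1000 = -27.52‰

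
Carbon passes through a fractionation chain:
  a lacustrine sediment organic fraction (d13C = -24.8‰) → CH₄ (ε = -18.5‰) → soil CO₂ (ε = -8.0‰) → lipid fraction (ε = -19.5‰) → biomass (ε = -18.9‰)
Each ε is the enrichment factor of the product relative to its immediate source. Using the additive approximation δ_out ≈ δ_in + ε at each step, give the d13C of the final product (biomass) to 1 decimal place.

-89.7‰

step 1: δ ≈ -24.8 + (-18.5) = -43.3‰
step 2: δ ≈ -43.3 + (-8.0) = -51.3‰
step 3: δ ≈ -51.3 + (-19.5) = -70.8‰
step 4: δ ≈ -70.8 + (-18.9) = -89.7‰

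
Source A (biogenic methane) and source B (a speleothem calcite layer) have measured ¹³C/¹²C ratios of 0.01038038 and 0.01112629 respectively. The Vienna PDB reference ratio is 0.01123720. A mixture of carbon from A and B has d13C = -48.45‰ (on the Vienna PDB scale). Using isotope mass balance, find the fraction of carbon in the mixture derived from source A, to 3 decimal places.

0.581

δ_A = (0.01038038/0.01123720 − 1)×1000 = (0.923751 − 1)×1000 = -76.249‰
δ_B = (0.01112629/0.01123720 − 1)×1000 = (0.990130 − 1)×1000 = -9.870‰
f_A = (δ_mix − δ_B)/(δ_A − δ_B) = (-48.45 − (-9.870))/(-76.249 − (-9.870))
f_A = -38.580 / -66.379 = 0.5812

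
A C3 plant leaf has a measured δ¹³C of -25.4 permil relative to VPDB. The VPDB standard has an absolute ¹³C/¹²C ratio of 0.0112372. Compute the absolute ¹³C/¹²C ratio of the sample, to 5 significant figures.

0.010952

R_sample = R_standard × (δ¹³C/1000 + 1)
R_sample = 0.0112372 × (-25.4/1000 + 1) = 0.0112372 × 0.974600
R_sample = 0.0109518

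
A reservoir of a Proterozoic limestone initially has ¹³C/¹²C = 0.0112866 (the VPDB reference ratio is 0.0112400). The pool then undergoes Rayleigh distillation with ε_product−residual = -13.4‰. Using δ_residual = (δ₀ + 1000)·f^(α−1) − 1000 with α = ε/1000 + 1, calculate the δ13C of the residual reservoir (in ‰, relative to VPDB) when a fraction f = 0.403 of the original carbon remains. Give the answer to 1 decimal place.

δ₀ = (0.0112866/0.0112400 − 1)×1000 = (1.004146 − 1)×1000 = 4.146‰
α − 1 = ε/1000 = -0.0134
f^(α−1) = 0.403^(-0.0134) = 1.012253
δ_res = (4.146 + 1000) × 1.012253 − 1000 = 1016.449 − 1000 = 16.45‰

16.4‰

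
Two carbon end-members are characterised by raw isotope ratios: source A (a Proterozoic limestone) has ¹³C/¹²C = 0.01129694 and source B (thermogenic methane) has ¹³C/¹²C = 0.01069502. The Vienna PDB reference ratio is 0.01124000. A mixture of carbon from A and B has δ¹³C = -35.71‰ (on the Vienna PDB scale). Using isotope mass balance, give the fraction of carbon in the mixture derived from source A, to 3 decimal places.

δ_A = (0.01129694/0.01124000 − 1)×1000 = (1.005066 − 1)×1000 = 5.066‰
δ_B = (0.01069502/0.01124000 − 1)×1000 = (0.951514 − 1)×1000 = -48.486‰
f_A = (δ_mix − δ_B)/(δ_A − δ_B) = (-35.71 − (-48.486))/(5.066 − (-48.486))
f_A = 12.776 / 53.552 = 0.2386

0.239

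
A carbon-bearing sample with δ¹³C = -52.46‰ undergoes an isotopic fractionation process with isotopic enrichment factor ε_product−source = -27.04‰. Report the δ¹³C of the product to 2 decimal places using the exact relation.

To first order, δ_product ≈ δ_source + ε = -79.50‰.
Exactly, δ_product = (δ_source + 1000)·(ε/1000 + 1) − 1000.
δ_product = (-52.46 + 1000) × (-27.04/1000 + 1) − 1000
δ_product = -78.081‰

-78.08‰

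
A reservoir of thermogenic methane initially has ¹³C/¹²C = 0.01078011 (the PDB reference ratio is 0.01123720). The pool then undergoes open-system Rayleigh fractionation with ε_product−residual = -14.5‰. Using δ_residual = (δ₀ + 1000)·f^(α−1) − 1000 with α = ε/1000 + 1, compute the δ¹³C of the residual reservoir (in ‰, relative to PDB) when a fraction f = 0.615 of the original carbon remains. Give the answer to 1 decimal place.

δ₀ = (0.01078011/0.01123720 − 1)×1000 = (0.959323 − 1)×1000 = -40.677‰
α − 1 = ε/1000 = -0.0145
f^(α−1) = 0.615^(-0.0145) = 1.007074
δ_res = (-40.677 + 1000) × 1.007074 − 1000 = 966.110 − 1000 = -33.89‰

-33.9‰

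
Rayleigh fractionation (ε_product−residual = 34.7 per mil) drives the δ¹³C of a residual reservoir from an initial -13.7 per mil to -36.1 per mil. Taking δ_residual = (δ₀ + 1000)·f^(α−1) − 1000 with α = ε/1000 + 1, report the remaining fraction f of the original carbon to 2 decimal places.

α − 1 = ε/1000 = 0.0347
(δ_res + 1000)/(δ₀ + 1000) = (-36.1 + 1000)/(-13.7 + 1000) = 963.9/986.3 = 0.977289
f = 0.977289^(1/0.0347) = exp(ln(0.977289)/0.0347) = exp(-0.02297/0.0347)
f = exp(-0.6620) = 0.5158

0.52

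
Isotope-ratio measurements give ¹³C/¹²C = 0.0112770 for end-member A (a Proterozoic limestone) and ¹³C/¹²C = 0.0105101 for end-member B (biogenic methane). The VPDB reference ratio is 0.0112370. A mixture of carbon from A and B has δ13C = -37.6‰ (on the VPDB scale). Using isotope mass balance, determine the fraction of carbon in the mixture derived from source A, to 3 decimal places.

δ_A = (0.0112770/0.0112370 − 1)×1000 = (1.003560 − 1)×1000 = 3.560‰
δ_B = (0.0105101/0.0112370 − 1)×1000 = (0.935312 − 1)×1000 = -64.688‰
f_A = (δ_mix − δ_B)/(δ_A − δ_B) = (-37.6 − (-64.688))/(3.560 − (-64.688))
f_A = 27.088 / 68.248 = 0.3969

0.397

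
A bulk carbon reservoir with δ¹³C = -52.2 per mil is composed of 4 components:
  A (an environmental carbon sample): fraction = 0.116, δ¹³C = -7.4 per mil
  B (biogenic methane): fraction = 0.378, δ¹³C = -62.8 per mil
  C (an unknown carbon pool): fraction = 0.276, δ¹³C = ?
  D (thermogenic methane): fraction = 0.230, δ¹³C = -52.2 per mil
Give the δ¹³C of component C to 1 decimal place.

Isotope mass balance: δ_bulk = Σ fᵢ·δᵢ.
-52.2 = 0.116×(-7.4) + 0.378×(-62.8) + 0.276×δ_C + 0.230×(-52.2)
0.276·δ_C = -52.2 − (-36.603) = -15.597
δ_C = -15.597 / 0.276 = -56.51 per mil

-56.5 per mil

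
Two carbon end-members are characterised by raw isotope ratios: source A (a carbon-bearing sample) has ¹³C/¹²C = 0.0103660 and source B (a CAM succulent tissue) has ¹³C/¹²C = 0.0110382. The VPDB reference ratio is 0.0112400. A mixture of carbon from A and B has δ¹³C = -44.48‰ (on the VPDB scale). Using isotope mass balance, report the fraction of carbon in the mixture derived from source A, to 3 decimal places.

δ_A = (0.0103660/0.0112400 − 1)×1000 = (0.922242 − 1)×1000 = -77.758‰
δ_B = (0.0110382/0.0112400 − 1)×1000 = (0.982046 − 1)×1000 = -17.954‰
f_A = (δ_mix − δ_B)/(δ_A − δ_B) = (-44.48 − (-17.954))/(-77.758 − (-17.954))
f_A = -26.526 / -59.804 = 0.4436

0.444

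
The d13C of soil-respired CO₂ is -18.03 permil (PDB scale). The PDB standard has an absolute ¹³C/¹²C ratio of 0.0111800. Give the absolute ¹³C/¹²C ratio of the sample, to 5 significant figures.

R_sample = R_standard × (d13C/1000 + 1)
R_sample = 0.0111800 × (-18.03/1000 + 1) = 0.0111800 × 0.981970
R_sample = 0.0109784

0.010978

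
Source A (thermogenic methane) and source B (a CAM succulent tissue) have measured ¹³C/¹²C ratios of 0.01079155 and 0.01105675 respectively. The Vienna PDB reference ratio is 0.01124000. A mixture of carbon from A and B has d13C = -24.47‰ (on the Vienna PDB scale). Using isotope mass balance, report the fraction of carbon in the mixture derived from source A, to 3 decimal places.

δ_A = (0.01079155/0.01124000 − 1)×1000 = (0.960102 − 1)×1000 = -39.898‰
δ_B = (0.01105675/0.01124000 − 1)×1000 = (0.983697 − 1)×1000 = -16.303‰
f_A = (δ_mix − δ_B)/(δ_A − δ_B) = (-24.47 − (-16.303))/(-39.898 − (-16.303))
f_A = -8.167 / -23.594 = 0.3461

0.346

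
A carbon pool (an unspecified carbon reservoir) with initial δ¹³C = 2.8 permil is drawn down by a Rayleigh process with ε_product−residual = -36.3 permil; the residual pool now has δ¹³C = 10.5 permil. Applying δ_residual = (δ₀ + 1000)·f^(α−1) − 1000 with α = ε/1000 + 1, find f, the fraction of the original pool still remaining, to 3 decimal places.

0.810

α − 1 = ε/1000 = -0.0363
(δ_res + 1000)/(δ₀ + 1000) = (10.5 + 1000)/(2.8 + 1000) = 1010.5/1002.8 = 1.007679
f = 1.007679^(1/-0.0363) = exp(ln(1.007679)/-0.0363) = exp(0.00765/-0.0363)
f = exp(-0.2107) = 0.8100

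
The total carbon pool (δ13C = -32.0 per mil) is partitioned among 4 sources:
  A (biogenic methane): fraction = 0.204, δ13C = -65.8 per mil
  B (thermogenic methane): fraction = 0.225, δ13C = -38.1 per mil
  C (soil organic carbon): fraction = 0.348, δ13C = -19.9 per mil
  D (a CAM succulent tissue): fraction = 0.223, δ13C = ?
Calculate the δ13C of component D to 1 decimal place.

-13.8 per mil

Isotope mass balance: δ_bulk = Σ fᵢ·δᵢ.
-32.0 = 0.204×(-65.8) + 0.225×(-38.1) + 0.348×(-19.9) + 0.223×δ_D
0.223·δ_D = -32.0 − (-28.921) = -3.079
δ_D = -3.079 / 0.223 = -13.81 per mil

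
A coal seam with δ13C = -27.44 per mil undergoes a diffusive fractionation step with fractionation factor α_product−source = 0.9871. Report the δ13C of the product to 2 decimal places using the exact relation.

-39.99 per mil

δ_product = (δ_source + 1000)·α − 1000
δ_product = (-27.44 + 1000) × 0.9871 − 1000
δ_product = 960.014 − 1000 = -39.986 per mil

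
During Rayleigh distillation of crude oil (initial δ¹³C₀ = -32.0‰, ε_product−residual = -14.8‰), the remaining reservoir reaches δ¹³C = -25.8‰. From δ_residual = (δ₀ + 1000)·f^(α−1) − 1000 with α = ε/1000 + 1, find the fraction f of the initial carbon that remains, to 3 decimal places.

α − 1 = ε/1000 = -0.0148
(δ_res + 1000)/(δ₀ + 1000) = (-25.8 + 1000)/(-32.0 + 1000) = 974.2/968.0 = 1.006405
f = 1.006405^(1/-0.0148) = exp(ln(1.006405)/-0.0148) = exp(0.00638/-0.0148)
f = exp(-0.4314) = 0.6496

0.650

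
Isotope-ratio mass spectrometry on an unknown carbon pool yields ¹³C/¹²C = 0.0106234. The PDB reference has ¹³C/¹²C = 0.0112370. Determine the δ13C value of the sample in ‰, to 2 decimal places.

-54.61‰

δ13C = (R_sample / R_standard − 1) × 1000
R_sample / R_standard = 0.0106234 / 0.0112370 = 0.945395
δ13C = (0.945395 − 1) × 1000 = -54.605‰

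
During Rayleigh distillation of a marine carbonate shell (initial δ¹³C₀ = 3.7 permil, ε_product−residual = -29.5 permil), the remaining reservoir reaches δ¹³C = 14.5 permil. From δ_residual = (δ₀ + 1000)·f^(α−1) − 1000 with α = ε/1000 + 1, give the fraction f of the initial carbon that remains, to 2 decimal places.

α − 1 = ε/1000 = -0.0295
(δ_res + 1000)/(δ₀ + 1000) = (14.5 + 1000)/(3.7 + 1000) = 1014.5/1003.7 = 1.010760
f = 1.010760^(1/-0.0295) = exp(ln(1.010760)/-0.0295) = exp(0.01070/-0.0295)
f = exp(-0.3628) = 0.6957

0.70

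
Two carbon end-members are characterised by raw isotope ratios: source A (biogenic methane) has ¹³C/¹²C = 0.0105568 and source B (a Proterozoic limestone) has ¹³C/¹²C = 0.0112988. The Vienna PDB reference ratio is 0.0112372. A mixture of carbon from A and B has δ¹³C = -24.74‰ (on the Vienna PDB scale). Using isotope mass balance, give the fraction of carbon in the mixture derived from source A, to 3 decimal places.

0.458

δ_A = (0.0105568/0.0112372 − 1)×1000 = (0.939451 − 1)×1000 = -60.549‰
δ_B = (0.0112988/0.0112372 − 1)×1000 = (1.005482 − 1)×1000 = 5.482‰
f_A = (δ_mix − δ_B)/(δ_A − δ_B) = (-24.74 − (5.482))/(-60.549 − (5.482))
f_A = -30.222 / -66.031 = 0.4577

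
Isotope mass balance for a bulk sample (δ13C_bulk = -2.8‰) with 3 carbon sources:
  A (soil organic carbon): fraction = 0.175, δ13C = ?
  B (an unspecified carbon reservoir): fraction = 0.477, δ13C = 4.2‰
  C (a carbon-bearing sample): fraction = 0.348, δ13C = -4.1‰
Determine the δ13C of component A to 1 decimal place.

-19.3‰

Isotope mass balance: δ_bulk = Σ fᵢ·δᵢ.
-2.8 = 0.175×δ_A + 0.477×(4.2) + 0.348×(-4.1)
0.175·δ_A = -2.8 − (0.577) = -3.377
δ_A = -3.377 / 0.175 = -19.29‰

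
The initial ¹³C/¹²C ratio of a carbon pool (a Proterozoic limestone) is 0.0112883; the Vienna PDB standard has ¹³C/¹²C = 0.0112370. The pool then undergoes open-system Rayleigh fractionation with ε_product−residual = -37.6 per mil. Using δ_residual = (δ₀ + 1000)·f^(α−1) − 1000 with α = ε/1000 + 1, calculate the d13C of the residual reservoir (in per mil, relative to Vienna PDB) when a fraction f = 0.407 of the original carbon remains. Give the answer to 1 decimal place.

δ₀ = (0.0112883/0.0112370 − 1)×1000 = (1.004565 − 1)×1000 = 4.565 per mil
α − 1 = ε/1000 = -0.0376
f^(α−1) = 0.407^(-0.0376) = 1.034378
δ_res = (4.565 + 1000) × 1.034378 − 1000 = 1039.100 − 1000 = 39.10 per mil

39.1 per mil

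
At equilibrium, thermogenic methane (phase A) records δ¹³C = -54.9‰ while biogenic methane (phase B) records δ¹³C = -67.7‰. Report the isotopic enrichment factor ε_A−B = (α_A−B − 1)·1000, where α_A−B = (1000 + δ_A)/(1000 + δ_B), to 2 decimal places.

α_A−B = (1000 + -54.9) / (1000 + -67.7) = 945.1 / 932.3 = 1.013729
ε_A−B = (1.013729 − 1) × 1000 = 13.729‰
(The approximation ε ≈ δ_A − δ_B would give 12.8‰.)

13.73‰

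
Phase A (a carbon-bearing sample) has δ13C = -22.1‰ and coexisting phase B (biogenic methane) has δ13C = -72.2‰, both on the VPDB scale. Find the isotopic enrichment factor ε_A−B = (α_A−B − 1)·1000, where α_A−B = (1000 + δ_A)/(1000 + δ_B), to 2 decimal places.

α_A−B = (1000 + -22.1) / (1000 + -72.2) = 977.9 / 927.8 = 1.053999
ε_A−B = (1.053999 − 1) × 1000 = 53.999‰
(The approximation ε ≈ δ_A − δ_B would give 50.1‰.)

54.00‰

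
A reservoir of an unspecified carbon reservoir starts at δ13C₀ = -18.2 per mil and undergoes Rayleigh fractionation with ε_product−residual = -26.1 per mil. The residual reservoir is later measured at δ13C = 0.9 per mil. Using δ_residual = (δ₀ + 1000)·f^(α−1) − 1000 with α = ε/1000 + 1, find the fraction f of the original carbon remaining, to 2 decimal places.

α − 1 = ε/1000 = -0.0261
(δ_res + 1000)/(δ₀ + 1000) = (0.9 + 1000)/(-18.2 + 1000) = 1000.9/981.8 = 1.019454
f = 1.019454^(1/-0.0261) = exp(ln(1.019454)/-0.0261) = exp(0.01927/-0.0261)
f = exp(-0.7382) = 0.4780

0.48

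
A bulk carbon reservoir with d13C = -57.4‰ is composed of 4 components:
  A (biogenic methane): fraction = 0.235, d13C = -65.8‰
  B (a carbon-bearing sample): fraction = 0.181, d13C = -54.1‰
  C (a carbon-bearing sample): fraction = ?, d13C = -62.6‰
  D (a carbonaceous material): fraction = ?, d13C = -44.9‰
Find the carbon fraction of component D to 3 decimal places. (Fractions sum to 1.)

Let f_D and f_C be the unknown fractions; fractions sum to 1 so f_D + f_C = 0.584.
Mass balance: Σ fᵢ·δᵢ = δ_bulk ⇒ f_D·(-44.9) + f_C·(-62.6) = -57.4 − (-25.255) = -32.145
Substitute f_C = 0.584 − f_D:
f_D·(-44.9 − -62.6) = -32.145 − 0.584×(-62.6) = 4.413
f_D = 4.413 / 17.7 = 0.2494

0.249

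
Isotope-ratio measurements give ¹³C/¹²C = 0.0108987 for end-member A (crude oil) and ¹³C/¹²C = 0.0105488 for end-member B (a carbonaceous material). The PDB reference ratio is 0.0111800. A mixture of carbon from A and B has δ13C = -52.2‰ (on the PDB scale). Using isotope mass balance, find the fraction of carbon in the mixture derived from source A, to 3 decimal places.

δ_A = (0.0108987/0.0111800 − 1)×1000 = (0.974839 − 1)×1000 = -25.161‰
δ_B = (0.0105488/0.0111800 − 1)×1000 = (0.943542 − 1)×1000 = -56.458‰
f_A = (δ_mix − δ_B)/(δ_A − δ_B) = (-52.2 − (-56.458))/(-25.161 − (-56.458))
f_A = 4.258 / 31.297 = 0.1361

0.136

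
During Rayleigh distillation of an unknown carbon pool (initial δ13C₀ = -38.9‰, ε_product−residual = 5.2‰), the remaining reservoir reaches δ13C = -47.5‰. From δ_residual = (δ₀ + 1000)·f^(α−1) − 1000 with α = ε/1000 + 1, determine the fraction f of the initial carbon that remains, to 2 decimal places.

0.18

α − 1 = ε/1000 = 0.0052
(δ_res + 1000)/(δ₀ + 1000) = (-47.5 + 1000)/(-38.9 + 1000) = 952.5/961.1 = 0.991052
f = 0.991052^(1/0.0052) = exp(ln(0.991052)/0.0052) = exp(-0.00899/0.0052)
f = exp(-1.7285) = 0.1775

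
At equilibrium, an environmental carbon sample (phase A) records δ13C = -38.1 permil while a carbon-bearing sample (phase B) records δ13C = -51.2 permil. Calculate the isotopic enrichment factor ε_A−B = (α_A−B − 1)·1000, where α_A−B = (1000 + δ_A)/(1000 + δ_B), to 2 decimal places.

α_A−B = (1000 + -38.1) / (1000 + -51.2) = 961.9 / 948.8 = 1.013807
ε_A−B = (1.013807 − 1) × 1000 = 13.807 permil
(The approximation ε ≈ δ_A − δ_B would give 13.1 permil.)

13.81 permil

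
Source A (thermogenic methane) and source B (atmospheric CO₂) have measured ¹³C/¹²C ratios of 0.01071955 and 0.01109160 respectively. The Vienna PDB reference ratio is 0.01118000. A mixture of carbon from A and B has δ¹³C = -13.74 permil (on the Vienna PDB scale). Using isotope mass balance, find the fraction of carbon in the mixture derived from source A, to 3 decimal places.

0.175

δ_A = (0.01071955/0.01118000 − 1)×1000 = (0.958815 − 1)×1000 = -41.185 permil
δ_B = (0.01109160/0.01118000 − 1)×1000 = (0.992093 − 1)×1000 = -7.907 permil
f_A = (δ_mix − δ_B)/(δ_A − δ_B) = (-13.74 − (-7.907))/(-41.185 − (-7.907))
f_A = -5.833 / -33.278 = 0.1753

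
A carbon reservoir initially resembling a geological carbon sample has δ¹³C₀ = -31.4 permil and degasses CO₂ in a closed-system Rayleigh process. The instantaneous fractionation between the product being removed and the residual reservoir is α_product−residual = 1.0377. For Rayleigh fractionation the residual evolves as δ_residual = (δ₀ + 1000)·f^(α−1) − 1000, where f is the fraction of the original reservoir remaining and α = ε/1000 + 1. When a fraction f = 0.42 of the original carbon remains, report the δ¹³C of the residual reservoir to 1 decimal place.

-62.6 permil

Rayleigh residual: δ_res = (δ₀ + 1000)·f^(α−1) − 1000
α − 1 = 0.03770
f^(α−1) = 0.42^(0.03770) = 0.967824
δ_res = (-31.4 + 1000) × 0.967824 − 1000 = 937.435 − 1000 = -62.57 permil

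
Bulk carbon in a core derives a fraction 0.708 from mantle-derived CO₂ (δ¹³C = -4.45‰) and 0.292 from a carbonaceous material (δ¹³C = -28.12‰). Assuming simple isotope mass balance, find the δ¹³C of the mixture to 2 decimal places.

δ_mix = f_A·δ_A + f_B·δ_B
δ_mix = 0.708 × (-4.45) + 0.292 × (-28.12)
δ_mix = -3.151 + -8.211 = -11.362‰

-11.36‰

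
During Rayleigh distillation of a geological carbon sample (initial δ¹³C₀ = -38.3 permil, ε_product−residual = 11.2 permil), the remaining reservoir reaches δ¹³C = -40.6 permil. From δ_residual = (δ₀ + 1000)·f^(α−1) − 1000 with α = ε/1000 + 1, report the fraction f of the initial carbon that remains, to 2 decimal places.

0.81

α − 1 = ε/1000 = 0.0112
(δ_res + 1000)/(δ₀ + 1000) = (-40.6 + 1000)/(-38.3 + 1000) = 959.4/961.7 = 0.997608
f = 0.997608^(1/0.0112) = exp(ln(0.997608)/0.0112) = exp(-0.00239/0.0112)
f = exp(-0.2138) = 0.8075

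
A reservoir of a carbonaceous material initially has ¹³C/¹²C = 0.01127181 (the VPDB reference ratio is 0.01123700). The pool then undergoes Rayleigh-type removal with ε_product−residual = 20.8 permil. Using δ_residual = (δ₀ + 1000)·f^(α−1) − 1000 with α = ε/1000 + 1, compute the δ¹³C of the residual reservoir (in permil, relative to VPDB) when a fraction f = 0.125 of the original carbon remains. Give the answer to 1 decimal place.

-39.4 permil

δ₀ = (0.01127181/0.01123700 − 1)×1000 = (1.003098 − 1)×1000 = 3.098 permil
α − 1 = ε/1000 = 0.0208
f^(α−1) = 0.125^(0.0208) = 0.957670
δ_res = (3.098 + 1000) × 0.957670 − 1000 = 960.636 − 1000 = -39.36 permil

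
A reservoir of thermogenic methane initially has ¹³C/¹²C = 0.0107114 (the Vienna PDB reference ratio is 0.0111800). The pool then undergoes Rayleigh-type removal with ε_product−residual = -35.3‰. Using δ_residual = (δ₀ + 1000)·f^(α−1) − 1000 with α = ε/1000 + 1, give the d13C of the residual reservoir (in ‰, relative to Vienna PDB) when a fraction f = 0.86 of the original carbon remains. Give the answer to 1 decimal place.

-36.8‰

δ₀ = (0.0107114/0.0111800 − 1)×1000 = (0.958086 − 1)×1000 = -41.914‰
α − 1 = ε/1000 = -0.0353
f^(α−1) = 0.86^(-0.0353) = 1.005338
δ_res = (-41.914 + 1000) × 1.005338 − 1000 = 963.200 − 1000 = -36.80‰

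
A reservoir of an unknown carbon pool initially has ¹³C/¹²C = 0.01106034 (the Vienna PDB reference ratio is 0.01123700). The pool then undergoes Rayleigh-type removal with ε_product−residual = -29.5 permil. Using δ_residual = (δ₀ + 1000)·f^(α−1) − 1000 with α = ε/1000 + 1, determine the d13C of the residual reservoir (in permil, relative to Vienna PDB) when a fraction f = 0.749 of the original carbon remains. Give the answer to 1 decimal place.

-7.3 permil

δ₀ = (0.01106034/0.01123700 − 1)×1000 = (0.984279 − 1)×1000 = -15.721 permil
α − 1 = ε/1000 = -0.0295
f^(α−1) = 0.749^(-0.0295) = 1.008562
δ_res = (-15.721 + 1000) × 1.008562 − 1000 = 992.707 − 1000 = -7.29 permil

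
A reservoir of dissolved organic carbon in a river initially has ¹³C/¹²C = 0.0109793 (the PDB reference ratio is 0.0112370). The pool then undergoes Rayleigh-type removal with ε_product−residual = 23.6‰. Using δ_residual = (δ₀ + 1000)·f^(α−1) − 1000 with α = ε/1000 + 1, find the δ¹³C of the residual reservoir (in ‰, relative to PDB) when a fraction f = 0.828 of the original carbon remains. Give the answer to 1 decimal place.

δ₀ = (0.0109793/0.0112370 − 1)×1000 = (0.977067 − 1)×1000 = -22.933‰
α − 1 = ε/1000 = 0.0236
f^(α−1) = 0.828^(0.0236) = 0.995556
δ_res = (-22.933 + 1000) × 0.995556 − 1000 = 972.724 − 1000 = -27.28‰

-27.3‰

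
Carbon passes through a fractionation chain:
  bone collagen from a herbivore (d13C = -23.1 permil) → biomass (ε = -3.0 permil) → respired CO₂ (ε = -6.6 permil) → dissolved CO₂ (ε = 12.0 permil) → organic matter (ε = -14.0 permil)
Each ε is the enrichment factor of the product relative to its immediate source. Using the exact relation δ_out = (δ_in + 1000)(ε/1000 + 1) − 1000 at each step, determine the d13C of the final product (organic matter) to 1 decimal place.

step 1: δ = (-23.10 + 1000)·(-3.0/1000 + 1) − 1000 = -26.03 permil
step 2: δ = (-26.03 + 1000)·(-6.6/1000 + 1) − 1000 = -32.46 permil
step 3: δ = (-32.46 + 1000)·(12.0/1000 + 1) − 1000 = -20.85 permil
step 4: δ = (-20.85 + 1000)·(-14.0/1000 + 1) − 1000 = -34.56 permil

-34.6 permil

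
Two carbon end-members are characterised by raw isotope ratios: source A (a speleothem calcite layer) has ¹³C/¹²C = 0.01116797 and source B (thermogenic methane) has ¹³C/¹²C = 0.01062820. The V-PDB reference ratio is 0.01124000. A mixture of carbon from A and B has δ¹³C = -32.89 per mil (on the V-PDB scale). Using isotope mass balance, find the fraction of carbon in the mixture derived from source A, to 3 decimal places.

δ_A = (0.01116797/0.01124000 − 1)×1000 = (0.993592 − 1)×1000 = -6.408 per mil
δ_B = (0.01062820/0.01124000 − 1)×1000 = (0.945569 − 1)×1000 = -54.431 per mil
f_A = (δ_mix − δ_B)/(δ_A − δ_B) = (-32.89 − (-54.431))/(-6.408 − (-54.431))
f_A = 21.541 / 48.022 = 0.4486

0.449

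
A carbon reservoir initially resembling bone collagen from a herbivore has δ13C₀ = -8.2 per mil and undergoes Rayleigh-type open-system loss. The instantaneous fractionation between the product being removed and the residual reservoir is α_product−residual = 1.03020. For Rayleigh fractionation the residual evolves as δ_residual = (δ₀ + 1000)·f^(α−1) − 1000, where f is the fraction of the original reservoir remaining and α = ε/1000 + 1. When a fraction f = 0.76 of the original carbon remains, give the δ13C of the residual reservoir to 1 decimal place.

Rayleigh residual: δ_res = (δ₀ + 1000)·f^(α−1) − 1000
α − 1 = 0.03020
f^(α−1) = 0.76^(0.03020) = 0.991746
δ_res = (-8.2 + 1000) × 0.991746 − 1000 = 983.614 − 1000 = -16.39 per mil

-16.4 per mil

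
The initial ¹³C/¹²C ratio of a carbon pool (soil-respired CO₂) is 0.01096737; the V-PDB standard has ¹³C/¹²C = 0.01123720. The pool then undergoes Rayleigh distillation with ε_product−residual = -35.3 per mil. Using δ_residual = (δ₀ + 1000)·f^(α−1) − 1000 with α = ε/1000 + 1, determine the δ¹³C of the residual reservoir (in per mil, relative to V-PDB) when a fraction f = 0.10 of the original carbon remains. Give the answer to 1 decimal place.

δ₀ = (0.01096737/0.01123720 − 1)×1000 = (0.975988 − 1)×1000 = -24.012 per mil
α − 1 = ε/1000 = -0.0353
f^(α−1) = 0.10^(-0.0353) = 1.084676
δ_res = (-24.012 + 1000) × 1.084676 − 1000 = 1058.630 − 1000 = 58.63 per mil

58.6 per mil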